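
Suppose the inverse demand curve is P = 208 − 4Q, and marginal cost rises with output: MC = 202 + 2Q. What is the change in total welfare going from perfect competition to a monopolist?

Competitive equilibrium sets price equal to marginal cost: 208 − 4Q = 202 + 2Q, so Q = 1 and P = 204.
CS = ½·(208 − 204)·1 = 2; PS = (204·1 − 202·1 − ½·2·1²) = 1; TS = 3.
A monopolist chooses Q where MR = MC. MR = 208 − 8Q; setting this equal to 202 + 2Q gives Q = 0.6 and P = 205.6.
CS = ½·(208 − 205.6)·0.6 = 0.72; PS = (205.6·0.6 − 202·0.6 − ½·2·0.6²) = 1.8; TS = 2.52.
Change in total welfare: 2.52 − 3 = −0.48.

TS falls by 0.48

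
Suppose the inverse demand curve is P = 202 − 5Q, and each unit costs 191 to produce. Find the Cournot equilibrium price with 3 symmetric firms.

With 3 symmetric Cournot firms, each firm's FOC gives 202 − 20q = 191, so q = 0.55, Q = 3·0.55 = 1.65, and P = 193.75.

P = 193.75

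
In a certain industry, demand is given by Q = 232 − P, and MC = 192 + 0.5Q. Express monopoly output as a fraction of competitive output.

Q_m/Q_c = 0.6

Inverting demand: P = 232 − Q.
Monopoly sets MR = MC: 232 − 2Q = 192 + 0.5Q ⇒ Q = 16, P = 232 − 16 = 216.
Competitive equilibrium sets price equal to marginal cost: 232 − Q = 192 + 0.5Q, so Q = 80/3 and P = 616/3.
Ratio Q_m/Q_c = 16/(80/3) = 0.6.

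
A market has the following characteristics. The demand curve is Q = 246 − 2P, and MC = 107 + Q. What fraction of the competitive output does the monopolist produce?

Inverting demand: P = 123 − 0.5Q.
Monopoly sets MR = MC: 123 − Q = 107 + Q ⇒ Q = 8, P = 123 − 0.5·8 = 119.
Competitive equilibrium sets price equal to marginal cost: 123 − 0.5Q = 107 + Q, so Q = 32/3 and P = 353/3.
Ratio Q_m/Q_c = 8/(32/3) = 0.75.

Q_m/Q_c = 0.75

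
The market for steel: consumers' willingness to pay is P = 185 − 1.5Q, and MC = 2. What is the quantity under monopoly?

The monopolist equates marginal revenue to marginal cost: 185 − 3Q = 2, so Q = 61. From demand, P = 93.5.

Q = 61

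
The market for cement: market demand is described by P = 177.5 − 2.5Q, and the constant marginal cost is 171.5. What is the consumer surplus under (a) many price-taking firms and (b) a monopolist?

Competitive firms price at marginal cost: P = 171.5, giving Q = 2.4.
CS = ½·(177.5 − 171.5)·2.4 = 7.2.
A monopolist chooses Q where MR = MC. MR = 177.5 − 5Q; setting this equal to 171.5 gives Q = 1.2 and P = 174.5.
CS = ½·(177.5 − 174.5)·1.2 = 1.8.

Competition: CS = 7.2; Monopoly: CS = 1.8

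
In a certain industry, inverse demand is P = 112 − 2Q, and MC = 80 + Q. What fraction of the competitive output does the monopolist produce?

Q_m/Q_c = 0.6

A monopolist chooses Q where MR = MC. MR = 112 − 4Q; setting this equal to 80 + Q gives Q = 6.4 and P = 99.2.
Under competition P = MC: 112 − 2Q = 80 + Q ⇒ Q = 32/3, P = 272/3.
Ratio Q_m/Q_c = 6.4/(32/3) = 0.6.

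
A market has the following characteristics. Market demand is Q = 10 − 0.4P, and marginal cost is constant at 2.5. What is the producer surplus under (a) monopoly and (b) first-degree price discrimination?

Inverting demand: P = 25 − 2.5Q.
The monopolist equates marginal revenue to marginal cost: 25 − 5Q = 2.5, so Q = 4.5. From demand, P = 13.75.
PS = (13.75 − 2.5)·4.5 = 50.625.
A perfectly discriminating monopolist sells every unit with P(Q) ≥ MC(Q), so output equals the competitive quantity Q = 9. Each buyer pays their reservation price, so CS = 0 and the firm captures all surplus.
PS = ½·(25 − 2.5)·9 = 101.25.

Monopoly: PS = 50.625; Perfect PD: PS = 101.25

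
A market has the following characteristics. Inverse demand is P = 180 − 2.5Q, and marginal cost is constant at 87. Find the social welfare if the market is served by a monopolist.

The monopolist equates marginal revenue to marginal cost: 180 − 5Q = 87, so Q = 18.6. From demand, P = 133.5.
CS = ½·(180 − 133.5)·18.6 = 432.45; PS = (133.5 − 87)·18.6 = 864.9; TS = 1297.35.

TS = 1297.35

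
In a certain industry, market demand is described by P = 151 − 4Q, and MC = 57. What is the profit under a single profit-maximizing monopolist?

Profit = 552.25

A monopolist chooses Q where MR = MC. MR = 151 − 8Q; setting this equal to 57 gives Q = 11.75 and P = 104.
Profit = (104 − 57)·11.75 = 552.25.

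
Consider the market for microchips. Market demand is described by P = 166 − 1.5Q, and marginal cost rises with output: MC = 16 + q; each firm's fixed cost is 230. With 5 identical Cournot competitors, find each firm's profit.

π_i = 220

Cournot with 5 identical firms: the symmetric best-response condition is 166 − 9q = 16 + q. Each firm produces q = 15, total output Q = 75, price P = 53.5.
Each firm's profit = 53.5·15 − (16·15 + ½·1·15²) − 230 = 220.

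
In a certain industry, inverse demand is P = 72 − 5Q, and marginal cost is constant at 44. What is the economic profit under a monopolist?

Profit = 39.2

Monopoly sets MR = MC: 72 − 10Q = 44 ⇒ Q = 2.8, P = 72 − 5·2.8 = 58.
Profit = (58 − 44)·2.8 = 39.2.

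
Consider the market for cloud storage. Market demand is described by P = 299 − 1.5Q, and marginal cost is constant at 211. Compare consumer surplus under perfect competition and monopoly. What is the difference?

Under competition P = MC = 211, so Q = (299 − 211)/1.5 = 176/3.
CS = ½·(299 − 211)·176/3 = 7744/3.
A monopolist chooses Q where MR = MC. MR = 299 − 3Q; setting this equal to 211 gives Q = 88/3 and P = 255.
CS = ½·(299 − 255)·88/3 = 1936/3.
Change in consumer surplus: 1936/3 − 7744/3 = −1936.

CS falls by 1936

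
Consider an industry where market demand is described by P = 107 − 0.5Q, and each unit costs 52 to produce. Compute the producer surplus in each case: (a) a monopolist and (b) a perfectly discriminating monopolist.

The monopolist equates marginal revenue to marginal cost: 107 − Q = 52, so Q = 55. From demand, P = 79.5.
PS = (79.5 − 52)·55 = 1512.5.
Under first-degree price discrimination the firm charges each unit its demand price and produces up to where P = MC, i.e. Q = 110. Consumer surplus is zero; producer surplus equals total surplus.
PS = ½·(107 − 52)·110 = 3025.

Monopoly: PS = 1512.5; Perfect PD: PS = 3025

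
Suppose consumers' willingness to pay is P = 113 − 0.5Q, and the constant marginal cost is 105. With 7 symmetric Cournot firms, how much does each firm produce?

q_i = 2

With 7 symmetric Cournot firms, each firm's FOC gives 113 − 4q = 105, so q = 2, Q = 7·2 = 14, and P = 106.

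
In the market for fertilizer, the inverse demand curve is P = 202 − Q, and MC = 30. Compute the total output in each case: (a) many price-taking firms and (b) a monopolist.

Competitive firms price at marginal cost: P = 30, giving Q = 172.
The monopolist equates marginal revenue to marginal cost: 202 − 2Q = 30, so Q = 86. From demand, P = 116.

Competition: Q = 172; Monopoly: Q = 86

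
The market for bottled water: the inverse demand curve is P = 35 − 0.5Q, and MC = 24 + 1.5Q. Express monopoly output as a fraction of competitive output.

Q_m/Q_c = 0.8

A monopolist chooses Q where MR = MC. MR = 35 − Q; setting this equal to 24 + 1.5Q gives Q = 4.4 and P = 32.8.
Competitive equilibrium sets price equal to marginal cost: 35 − 0.5Q = 24 + 1.5Q, so Q = 5.5 and P = 32.25.
Ratio Q_m/Q_c = 4.4/5.5 = 0.8.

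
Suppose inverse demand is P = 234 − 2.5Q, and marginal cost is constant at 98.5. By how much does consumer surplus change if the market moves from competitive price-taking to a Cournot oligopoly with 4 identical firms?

Competitive firms price at marginal cost: P = 98.5, giving Q = 54.2.
CS = ½·(234 − 98.5)·54.2 = 3672.05.
In a 4-firm Cournot equilibrium, symmetry and the first-order condition give q = (234 − 98.5)/(12.5) = 10.84. So Q = 43.36 and P = 125.6.
CS = ½·(234 − 125.6)·43.36 = 2350.112.
Change in consumer surplus: 2350.112 − 3672.05 = −1321.938.

Consumer surplus falls by 1321.938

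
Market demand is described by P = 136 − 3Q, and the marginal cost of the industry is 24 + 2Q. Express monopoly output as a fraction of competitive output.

Monopoly sets MR = MC: 136 − 6Q = 24 + 2Q ⇒ Q = 14, P = 136 − 3·14 = 94.
Competitive equilibrium sets price equal to marginal cost: 136 − 3Q = 24 + 2Q, so Q = 22.4 and P = 68.8.
Ratio Q_m/Q_c = 14/22.4 = 0.625.

Q_m/Q_c = 0.625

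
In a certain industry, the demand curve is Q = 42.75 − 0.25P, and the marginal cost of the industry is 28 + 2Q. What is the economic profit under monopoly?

Inverting demand: P = 171 − 4Q.
Monopoly sets MR = MC: 171 − 8Q = 28 + 2Q ⇒ Q = 14.3, P = 171 − 4·14.3 = 113.8.
Profit = 113.8·14.3 − (28·14.3 + ½·2·14.3²) = 1022.45.

Profit = 1022.45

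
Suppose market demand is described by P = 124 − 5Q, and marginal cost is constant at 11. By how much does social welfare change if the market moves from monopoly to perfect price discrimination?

Social welfare rises by 319.225

A monopolist chooses Q where MR = MC. MR = 124 − 10Q; setting this equal to 11 gives Q = 11.3 and P = 67.5.
CS = ½·(124 − 67.5)·11.3 = 319.225; PS = (67.5 − 11)·11.3 = 638.45; TS = 957.675.
Under first-degree price discrimination the firm charges each unit its demand price and produces up to where P = MC, i.e. Q = 22.6. Consumer surplus is zero; producer surplus equals total surplus.
TS = 1276.9 (equal to competitive TS).
Change in social welfare: 1276.9 − 957.675 = 319.225.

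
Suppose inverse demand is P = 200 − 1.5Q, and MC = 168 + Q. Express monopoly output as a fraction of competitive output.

Q_m/Q_c = 0.625

A monopolist chooses Q where MR = MC. MR = 200 − 3Q; setting this equal to 168 + Q gives Q = 8 and P = 188.
Under competition P = MC: 200 − 1.5Q = 168 + Q ⇒ Q = 12.8, P = 180.8.
Ratio Q_m/Q_c = 8/12.8 = 0.625.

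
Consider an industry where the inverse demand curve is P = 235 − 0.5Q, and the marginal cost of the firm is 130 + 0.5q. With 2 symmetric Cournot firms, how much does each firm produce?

q_i = 52.5

In a 2-firm Cournot equilibrium, symmetry and the first-order condition give q = (235 − 130)/(2) = 52.5. So Q = 105 and P = 182.5.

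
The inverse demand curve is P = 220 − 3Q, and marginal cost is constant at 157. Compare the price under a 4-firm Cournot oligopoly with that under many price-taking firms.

Cournot: P = 169.6; Competition: P = 157

With 4 symmetric Cournot firms, each firm's FOC gives 220 − 15q = 157, so q = 4.2, Q = 4·4.2 = 16.8, and P = 169.6.
Competitive firms price at marginal cost: P = 157, giving Q = 21.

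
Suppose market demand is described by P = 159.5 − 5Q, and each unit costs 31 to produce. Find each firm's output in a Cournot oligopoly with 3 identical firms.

Cournot with 3 identical firms: the symmetric best-response condition is 159.5 − 20q = 31. Each firm produces q = 6.425, total output Q = 19.275, price P = 63.125.

q_i = 6.425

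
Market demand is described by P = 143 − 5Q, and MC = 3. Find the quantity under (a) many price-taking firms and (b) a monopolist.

Competition: Q = 28; Monopoly: Q = 14

Perfect competition: P = MC = 3, so 143 − 5Q = 3 and Q = 28.
A monopolist chooses Q where MR = MC. MR = 143 − 10Q; setting this equal to 3 gives Q = 14 and P = 73.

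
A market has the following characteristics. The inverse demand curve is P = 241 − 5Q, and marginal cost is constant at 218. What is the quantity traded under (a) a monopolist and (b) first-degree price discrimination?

The monopolist equates marginal revenue to marginal cost: 241 − 10Q = 218, so Q = 2.3. From demand, P = 229.5.
With perfect price discrimination, output is the efficient level Q = 4.6 (where demand meets MC), but every buyer pays their willingness to pay: CS = 0 and PS = total surplus.

Monopoly: Q = 2.3; Perfect PD: Q = 4.6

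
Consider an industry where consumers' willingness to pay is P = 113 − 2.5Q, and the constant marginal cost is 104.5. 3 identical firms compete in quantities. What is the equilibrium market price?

P = 106.625

In a 3-firm Cournot equilibrium, symmetry and the first-order condition give q = (113 − 104.5)/(10) = 0.85. So Q = 2.55 and P = 106.625.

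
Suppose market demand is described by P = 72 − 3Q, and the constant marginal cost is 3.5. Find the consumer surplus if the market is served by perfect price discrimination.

CS = 0

Under first-degree price discrimination the firm charges each unit its demand price and produces up to where P = MC, i.e. Q = 137/6. Consumer surplus is zero; producer surplus equals total surplus.
CS = 0.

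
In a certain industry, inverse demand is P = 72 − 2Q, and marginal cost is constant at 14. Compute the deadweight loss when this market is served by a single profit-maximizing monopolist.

Perfect competition: P = MC = 14, so 72 − 2Q = 14 and Q = 29.
Monopoly sets MR = MC: 72 − 4Q = 14 ⇒ Q = 14.5, P = 72 − 2·14.5 = 43.
DWL is the triangle between Q = 14.5 and Q = 29: ½·(29 − 14.5)·(43 − 14) = 210.25.

DWL = 210.25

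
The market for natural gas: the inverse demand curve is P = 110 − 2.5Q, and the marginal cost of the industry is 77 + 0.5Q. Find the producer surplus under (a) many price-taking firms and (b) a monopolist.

Competition: PS = 30.25; Monopoly: PS = 99

Competitive equilibrium sets price equal to marginal cost: 110 − 2.5Q = 77 + 0.5Q, so Q = 11 and P = 82.5.
PS = P·Q − VC(Q) = 82.5·11 − (77·11 + ½·0.5·11²) = 30.25.
The monopolist equates marginal revenue to marginal cost: 110 − 5Q = 77 + 0.5Q, so Q = 6. From demand, P = 95.
PS = P·Q − VC(Q) = 95·6 − (77·6 + ½·0.5·6²) = 99.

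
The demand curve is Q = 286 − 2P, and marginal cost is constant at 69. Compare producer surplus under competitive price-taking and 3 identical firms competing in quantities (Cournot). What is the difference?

Inverting demand: P = 143 − 0.5Q.
Perfect competition: P = MC = 69, so 143 − 0.5Q = 69 and Q = 148.
PS = (69 − 69)·148 = 0.
In a 3-firm Cournot equilibrium, symmetry and the first-order condition give q = (143 − 69)/(2) = 37. So Q = 111 and P = 87.5.
PS = (87.5 − 69)·111 = 2053.5.
Change in producer surplus: 2053.5 − 0 = 2053.5.

Producer surplus rises by 2053.5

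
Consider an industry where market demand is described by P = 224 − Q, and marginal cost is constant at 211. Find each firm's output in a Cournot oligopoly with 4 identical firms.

In a 4-firm Cournot equilibrium, symmetry and the first-order condition give q = (224 − 211)/(5) = 2.6. So Q = 10.4 and P = 213.6.

q_i = 2.6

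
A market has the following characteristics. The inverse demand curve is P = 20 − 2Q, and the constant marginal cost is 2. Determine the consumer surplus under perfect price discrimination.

Under first-degree price discrimination the firm charges each unit its demand price and produces up to where P = MC, i.e. Q = 9. Consumer surplus is zero; producer surplus equals total surplus.
CS = 0.

CS = 0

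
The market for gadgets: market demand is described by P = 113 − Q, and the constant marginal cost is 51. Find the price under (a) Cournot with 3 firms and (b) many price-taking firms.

Cournot: P = 66.5; Competition: P = 51

In a 3-firm Cournot equilibrium, symmetry and the first-order condition give q = (113 − 51)/(4) = 15.5. So Q = 46.5 and P = 66.5.
Under competition P = MC = 51, so Q = (113 − 51)/1 = 62.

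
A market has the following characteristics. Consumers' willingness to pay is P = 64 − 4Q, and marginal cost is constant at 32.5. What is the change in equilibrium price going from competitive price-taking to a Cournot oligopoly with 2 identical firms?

Equilibrium price rises by 10.5

Competitive firms price at marginal cost: P = 32.5, giving Q = 7.875.
Cournot with 2 identical firms: the symmetric best-response condition is 64 − 12q = 32.5. Each firm produces q = 2.625, total output Q = 5.25, price P = 43.
Change in equilibrium price: 43 − 32.5 = 10.5.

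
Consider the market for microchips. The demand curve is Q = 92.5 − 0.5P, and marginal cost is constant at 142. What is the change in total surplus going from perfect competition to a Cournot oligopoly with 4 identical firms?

Inverting demand: P = 185 − 2Q.
Under competition P = MC = 142, so Q = (185 − 142)/2 = 21.5.
CS = ½·(185 − 142)·21.5 = 462.25; PS = (142 − 142)·21.5 = 0; TS = 462.25.
In a 4-firm Cournot equilibrium, symmetry and the first-order condition give q = (185 − 142)/(10) = 4.3. So Q = 17.2 and P = 150.6.
CS = ½·(185 − 150.6)·17.2 = 295.84; PS = (150.6 − 142)·17.2 = 147.92; TS = 443.76.
Change in total surplus: 443.76 − 462.25 = −18.49.

TS falls by 18.49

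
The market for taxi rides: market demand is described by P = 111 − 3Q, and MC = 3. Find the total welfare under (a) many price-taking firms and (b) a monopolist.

Perfect competition: P = MC = 3, so 111 − 3Q = 3 and Q = 36.
CS = ½·(111 − 3)·36 = 1944; PS = (3 − 3)·36 = 0; TS = 1944.
Monopoly sets MR = MC: 111 − 6Q = 3 ⇒ Q = 18, P = 111 − 3·18 = 57.
CS = ½·(111 − 57)·18 = 486; PS = (57 − 3)·18 = 972; TS = 1458.

Competition: TS = 1944; Monopoly: TS = 1458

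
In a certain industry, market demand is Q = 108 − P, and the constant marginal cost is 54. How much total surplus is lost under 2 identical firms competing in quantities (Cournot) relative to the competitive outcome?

Inverting demand: P = 108 − Q.
Competitive firms price at marginal cost: P = 54, giving Q = 54.
With 2 symmetric Cournot firms, each firm's FOC gives 108 − 3q = 54, so q = 18, Q = 2·18 = 36, and P = 72.
DWL is the triangle between Q = 36 and Q = 54: ½·(54 − 36)·(72 − 54) = 162.

DWL = 162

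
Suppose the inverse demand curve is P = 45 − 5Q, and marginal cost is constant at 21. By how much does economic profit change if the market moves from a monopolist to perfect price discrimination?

Monopoly sets MR = MC: 45 − 10Q = 21 ⇒ Q = 2.4, P = 45 − 5·2.4 = 33.
Profit = (33 − 21)·2.4 = 28.8.
Under first-degree price discrimination the firm charges each unit its demand price and produces up to where P = MC, i.e. Q = 4.8. Consumer surplus is zero; producer surplus equals total surplus.
PS equals the full surplus area, 57.6. Profit = 57.6 = 57.6.
Change in economic profit: 57.6 − 28.8 = 28.8.

Economic profit rises by 28.8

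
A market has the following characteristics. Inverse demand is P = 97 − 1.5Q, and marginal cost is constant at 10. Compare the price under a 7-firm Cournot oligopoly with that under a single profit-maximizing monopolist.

Cournot: P = 20.875; Monopoly: P = 53.5

In a 7-firm Cournot equilibrium, symmetry and the first-order condition give q = (97 − 10)/(12) = 7.25. So Q = 50.75 and P = 20.875.
Monopoly sets MR = MC: 97 − 3Q = 10 ⇒ Q = 29, P = 97 − 1.5·29 = 53.5.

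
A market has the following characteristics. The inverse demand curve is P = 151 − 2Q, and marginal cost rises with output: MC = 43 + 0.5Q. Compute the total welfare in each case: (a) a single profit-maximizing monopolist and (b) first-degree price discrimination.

Monopoly sets MR = MC: 151 − 4Q = 43 + 0.5Q ⇒ Q = 24, P = 151 − 2·24 = 103.
CS = ½·(151 − 103)·24 = 576; PS = (103·24 − 43·24 − ½·0.5·24²) = 1296; TS = 1872.
A perfectly discriminating monopolist sells every unit with P(Q) ≥ MC(Q), so output equals the competitive quantity Q = 43.2. Each buyer pays their reservation price, so CS = 0 and the firm captures all surplus.
TS = 2332.8 (equal to competitive TS).

Monopoly: TS = 1872; Perfect PD: TS = 2332.8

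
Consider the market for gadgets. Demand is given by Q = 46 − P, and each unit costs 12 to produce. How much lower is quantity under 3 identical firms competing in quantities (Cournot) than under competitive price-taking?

Inverting demand: P = 46 − Q.
Competitive firms price at marginal cost: P = 12, giving Q = 34.
With 3 symmetric Cournot firms, each firm's FOC gives 46 − 4q = 12, so q = 8.5, Q = 3·8.5 = 25.5, and P = 20.5.
Change in quantity: 25.5 − 34 = −8.5.

Q falls by 8.5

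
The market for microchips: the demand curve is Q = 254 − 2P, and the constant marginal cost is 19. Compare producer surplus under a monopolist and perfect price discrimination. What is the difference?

Producer surplus rises by 5832

Inverting demand: P = 127 − 0.5Q.
The monopolist equates marginal revenue to marginal cost: 127 − Q = 19, so Q = 108. From demand, P = 73.
PS = (73 − 19)·108 = 5832.
Under first-degree price discrimination the firm charges each unit its demand price and produces up to where P = MC, i.e. Q = 216. Consumer surplus is zero; producer surplus equals total surplus.
PS = ½·(127 − 19)·216 = 11664.
Change in producer surplus: 11664 − 5832 = 5832.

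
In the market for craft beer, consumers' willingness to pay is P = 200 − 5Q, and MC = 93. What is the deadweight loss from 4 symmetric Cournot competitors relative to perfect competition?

DWL = 45.796

Under competition P = MC = 93, so Q = (200 − 93)/5 = 21.4.
Cournot with 4 identical firms: the symmetric best-response condition is 200 − 25q = 93. Each firm produces q = 4.28, total output Q = 17.12, price P = 114.4.
DWL is the triangle between Q = 17.12 and Q = 21.4: ½·(21.4 − 17.12)·(114.4 − 93) = 45.796.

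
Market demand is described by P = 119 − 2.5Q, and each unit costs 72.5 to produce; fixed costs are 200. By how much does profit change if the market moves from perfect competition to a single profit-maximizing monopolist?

Competitive firms price at marginal cost: P = 72.5, giving Q = 18.6.
Profit = (72.5 − 72.5)·18.6 − 200 = −200.
A monopolist chooses Q where MR = MC. MR = 119 − 5Q; setting this equal to 72.5 gives Q = 9.3 and P = 95.75.
Profit = (95.75 − 72.5)·9.3 − 200 = 16.225.
Change in profit: 16.225 − −200 = 216.225.

Profit rises by 216.225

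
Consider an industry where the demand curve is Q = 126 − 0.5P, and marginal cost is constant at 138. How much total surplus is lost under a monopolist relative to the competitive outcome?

DWL = 812.25

Inverting demand: P = 252 − 2Q.
Under competition P = MC = 138, so Q = (252 − 138)/2 = 57.
A monopolist chooses Q where MR = MC. MR = 252 − 4Q; setting this equal to 138 gives Q = 28.5 and P = 195.
DWL is the triangle between Q = 28.5 and Q = 57: ½·(57 − 28.5)·(195 − 138) = 812.25.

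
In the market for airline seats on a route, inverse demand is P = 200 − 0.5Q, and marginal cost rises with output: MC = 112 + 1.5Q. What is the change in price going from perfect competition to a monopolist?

P rises by 4.4

Competitive equilibrium sets price equal to marginal cost: 200 − 0.5Q = 112 + 1.5Q, so Q = 44 and P = 178.
A monopolist chooses Q where MR = MC. MR = 200 − Q; setting this equal to 112 + 1.5Q gives Q = 35.2 and P = 182.4.
Change in price: 182.4 − 178 = 4.4.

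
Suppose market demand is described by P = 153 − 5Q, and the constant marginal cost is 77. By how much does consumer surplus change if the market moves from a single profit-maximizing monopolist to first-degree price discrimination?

Consumer surplus falls by 144.4

The monopolist equates marginal revenue to marginal cost: 153 − 10Q = 77, so Q = 7.6. From demand, P = 115.
CS = ½·(153 − 115)·7.6 = 144.4.
Under first-degree price discrimination the firm charges each unit its demand price and produces up to where P = MC, i.e. Q = 15.2. Consumer surplus is zero; producer surplus equals total surplus.
CS = 0.
Change in consumer surplus: 0 − 144.4 = −144.4.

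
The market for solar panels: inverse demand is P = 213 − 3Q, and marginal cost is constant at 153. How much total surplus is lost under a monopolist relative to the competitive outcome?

DWL = 150

Competitive firms price at marginal cost: P = 153, giving Q = 20.
The monopolist equates marginal revenue to marginal cost: 213 − 6Q = 153, so Q = 10. From demand, P = 183.
DWL is the triangle between Q = 10 and Q = 20: ½·(20 − 10)·(183 − 153) = 150.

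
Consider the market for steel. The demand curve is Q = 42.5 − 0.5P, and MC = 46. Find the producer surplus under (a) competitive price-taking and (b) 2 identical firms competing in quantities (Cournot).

Competition: PS = 0; Cournot: PS = 169

Inverting demand: P = 85 − 2Q.
Competitive firms price at marginal cost: P = 46, giving Q = 19.5.
PS = (46 − 46)·19.5 = 0.
In a 2-firm Cournot equilibrium, symmetry and the first-order condition give q = (85 − 46)/(6) = 6.5. So Q = 13 and P = 59.
PS = (59 − 46)·13 = 169.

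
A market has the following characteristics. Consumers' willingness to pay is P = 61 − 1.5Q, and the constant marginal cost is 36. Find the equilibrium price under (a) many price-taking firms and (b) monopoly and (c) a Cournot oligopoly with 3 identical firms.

Under competition P = MC = 36, so Q = (61 − 36)/1.5 = 50/3.
A monopolist chooses Q where MR = MC. MR = 61 − 3Q; setting this equal to 36 gives Q = 25/3 and P = 48.5.
With 3 symmetric Cournot firms, each firm's FOC gives 61 − 6q = 36, so q = 25/6, Q = 3·25/6 = 12.5, and P = 42.25.

Competition: P = 36; Monopoly: P = 48.5; Cournot: P = 42.25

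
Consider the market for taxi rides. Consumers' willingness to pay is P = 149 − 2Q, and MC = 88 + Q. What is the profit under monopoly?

Profit = 372.1

A monopolist chooses Q where MR = MC. MR = 149 − 4Q; setting this equal to 88 + Q gives Q = 12.2 and P = 124.6.
Profit = 124.6·12.2 − (88·12.2 + ½·1·12.2²) = 372.1.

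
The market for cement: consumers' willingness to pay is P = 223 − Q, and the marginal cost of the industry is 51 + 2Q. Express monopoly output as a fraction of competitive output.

Q_m/Q_c = 0.75

A monopolist chooses Q where MR = MC. MR = 223 − 2Q; setting this equal to 51 + 2Q gives Q = 43 and P = 180.
Competitive equilibrium sets price equal to marginal cost: 223 − Q = 51 + 2Q, so Q = 172/3 and P = 497/3.
Ratio Q_m/Q_c = 43/(172/3) = 0.75.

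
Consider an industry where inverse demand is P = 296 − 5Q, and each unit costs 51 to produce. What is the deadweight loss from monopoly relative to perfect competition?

DWL = 1500.625

Perfect competition: P = MC = 51, so 296 − 5Q = 51 and Q = 49.
The monopolist equates marginal revenue to marginal cost: 296 − 10Q = 51, so Q = 24.5. From demand, P = 173.5.
DWL is the triangle between Q = 24.5 and Q = 49: ½·(49 − 24.5)·(173.5 − 51) = 1500.625.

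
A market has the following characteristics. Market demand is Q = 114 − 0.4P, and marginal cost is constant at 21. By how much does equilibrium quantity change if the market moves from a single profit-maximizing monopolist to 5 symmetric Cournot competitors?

Inverting demand: P = 285 − 2.5Q.
Monopoly sets MR = MC: 285 − 5Q = 21 ⇒ Q = 52.8, P = 285 − 2.5·52.8 = 153.
Cournot with 5 identical firms: the symmetric best-response condition is 285 − 15q = 21. Each firm produces q = 17.6, total output Q = 88, price P = 65.
Change in equilibrium quantity: 88 − 52.8 = 35.2.

Q rises by 35.2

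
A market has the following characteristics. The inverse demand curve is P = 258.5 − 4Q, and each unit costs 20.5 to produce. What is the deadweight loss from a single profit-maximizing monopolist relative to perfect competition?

DWL = 1770.125

Competitive firms price at marginal cost: P = 20.5, giving Q = 59.5.
A monopolist chooses Q where MR = MC. MR = 258.5 − 8Q; setting this equal to 20.5 gives Q = 29.75 and P = 139.5.
DWL is the triangle between Q = 29.75 and Q = 59.5: ½·(59.5 − 29.75)·(139.5 − 20.5) = 1770.125.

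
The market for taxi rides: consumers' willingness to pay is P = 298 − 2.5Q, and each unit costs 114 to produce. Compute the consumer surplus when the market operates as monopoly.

A monopolist chooses Q where MR = MC. MR = 298 − 5Q; setting this equal to 114 gives Q = 36.8 and P = 206.
CS = ½·(298 − 206)·36.8 = 1692.8.

CS = 1692.8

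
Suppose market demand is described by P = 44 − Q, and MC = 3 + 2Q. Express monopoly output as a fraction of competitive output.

Q_m/Q_c = 0.75

The monopolist equates marginal revenue to marginal cost: 44 − 2Q = 3 + 2Q, so Q = 10.25. From demand, P = 33.75.
Competitive equilibrium sets price equal to marginal cost: 44 − Q = 3 + 2Q, so Q = 41/3 and P = 91/3.
Ratio Q_m/Q_c = 10.25/(41/3) = 0.75.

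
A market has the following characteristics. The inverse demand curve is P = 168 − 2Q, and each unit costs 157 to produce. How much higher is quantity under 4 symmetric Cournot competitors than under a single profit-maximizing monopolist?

Q rises by 1.65

Monopoly sets MR = MC: 168 − 4Q = 157 ⇒ Q = 2.75, P = 168 − 2·2.75 = 162.5.
With 4 symmetric Cournot firms, each firm's FOC gives 168 − 10q = 157, so q = 1.1, Q = 4·1.1 = 4.4, and P = 159.2.
Change in quantity: 4.4 − 2.75 = 1.65.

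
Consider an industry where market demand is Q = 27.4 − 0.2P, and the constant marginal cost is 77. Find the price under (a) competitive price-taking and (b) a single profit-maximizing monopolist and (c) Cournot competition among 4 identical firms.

Competition: P = 77; Monopoly: P = 107; Cournot: P = 89

Inverting demand: P = 137 − 5Q.
Under competition P = MC = 77, so Q = (137 − 77)/5 = 12.
The monopolist equates marginal revenue to marginal cost: 137 − 10Q = 77, so Q = 6. From demand, P = 107.
In a 4-firm Cournot equilibrium, symmetry and the first-order condition give q = (137 − 77)/(25) = 2.4. So Q = 9.6 and P = 89.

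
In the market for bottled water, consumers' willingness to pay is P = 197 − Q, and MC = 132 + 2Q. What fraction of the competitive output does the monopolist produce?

Q_m/Q_c = 0.75

Monopoly sets MR = MC: 197 − 2Q = 132 + 2Q ⇒ Q = 16.25, P = 197 − 16.25 = 180.75.
Competitive equilibrium sets price equal to marginal cost: 197 − Q = 132 + 2Q, so Q = 65/3 and P = 526/3.
Ratio Q_m/Q_c = 16.25/(65/3) = 0.75.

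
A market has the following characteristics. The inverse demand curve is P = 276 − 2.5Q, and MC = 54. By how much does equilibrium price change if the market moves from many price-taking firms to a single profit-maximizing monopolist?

Under competition P = MC = 54, so Q = (276 − 54)/2.5 = 88.8.
Monopoly sets MR = MC: 276 − 5Q = 54 ⇒ Q = 44.4, P = 276 − 2.5·44.4 = 165.
Change in equilibrium price: 165 − 54 = 111.

Equilibrium price rises by 111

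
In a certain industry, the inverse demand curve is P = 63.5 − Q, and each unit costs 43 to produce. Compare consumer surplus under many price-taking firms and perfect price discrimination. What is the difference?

CS falls by 210.125

Competitive firms price at marginal cost: P = 43, giving Q = 20.5.
CS = ½·(63.5 − 43)·20.5 = 210.125.
Under first-degree price discrimination the firm charges each unit its demand price and produces up to where P = MC, i.e. Q = 20.5. Consumer surplus is zero; producer surplus equals total surplus.
CS = 0.
Change in consumer surplus: 0 − 210.125 = −210.125.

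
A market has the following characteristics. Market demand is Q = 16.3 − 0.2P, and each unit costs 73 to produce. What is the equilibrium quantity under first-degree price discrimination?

Inverting demand: P = 81.5 − 5Q.
Under first-degree price discrimination the firm charges each unit its demand price and produces up to where P = MC, i.e. Q = 1.7. Consumer surplus is zero; producer surplus equals total surplus.

Q = 1.7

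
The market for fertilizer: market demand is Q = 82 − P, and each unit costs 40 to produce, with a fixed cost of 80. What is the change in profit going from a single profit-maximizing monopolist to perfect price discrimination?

Inverting demand: P = 82 − Q.
The monopolist equates marginal revenue to marginal cost: 82 − 2Q = 40, so Q = 21. From demand, P = 61.
Profit = (61 − 40)·21 − 80 = 361.
Under first-degree price discrimination the firm charges each unit its demand price and produces up to where P = MC, i.e. Q = 42. Consumer surplus is zero; producer surplus equals total surplus.
PS equals the full surplus area, 882. Profit = 882 − 80 = 802.
Change in profit: 802 − 361 = 441.

Profit rises by 441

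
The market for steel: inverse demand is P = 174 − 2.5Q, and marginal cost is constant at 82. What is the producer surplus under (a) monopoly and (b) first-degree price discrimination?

Monopoly: PS = 846.4; Perfect PD: PS = 1692.8

Monopoly sets MR = MC: 174 − 5Q = 82 ⇒ Q = 18.4, P = 174 − 2.5·18.4 = 128.
PS = (128 − 82)·18.4 = 846.4.
With perfect price discrimination, output is the efficient level Q = 36.8 (where demand meets MC), but every buyer pays their willingness to pay: CS = 0 and PS = total surplus.
PS = ½·(174 − 82)·36.8 = 1692.8.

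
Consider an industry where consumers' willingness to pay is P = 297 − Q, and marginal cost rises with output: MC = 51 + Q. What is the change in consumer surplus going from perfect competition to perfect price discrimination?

Under competition P = MC: 297 − Q = 51 + Q ⇒ Q = 123, P = 174.
CS = ½·(297 − 174)·123 = 7564.5.
With perfect price discrimination, output is the efficient level Q = 123 (where demand meets MC), but every buyer pays their willingness to pay: CS = 0 and PS = total surplus.
CS = 0.
Change in consumer surplus: 0 − 7564.5 = −7564.5.

Consumer surplus falls by 7564.5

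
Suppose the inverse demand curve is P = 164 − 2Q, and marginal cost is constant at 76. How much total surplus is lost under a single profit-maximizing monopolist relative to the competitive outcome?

Competitive firms price at marginal cost: P = 76, giving Q = 44.
A monopolist chooses Q where MR = MC. MR = 164 − 4Q; setting this equal to 76 gives Q = 22 and P = 120.
DWL is the triangle between Q = 22 and Q = 44: ½·(44 − 22)·(120 − 76) = 484.

DWL = 484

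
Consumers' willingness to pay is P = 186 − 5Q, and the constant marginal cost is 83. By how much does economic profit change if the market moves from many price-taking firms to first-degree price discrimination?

Competitive firms price at marginal cost: P = 83, giving Q = 20.6.
Profit = (83 − 83)·20.6 = 0.
Under first-degree price discrimination the firm charges each unit its demand price and produces up to where P = MC, i.e. Q = 20.6. Consumer surplus is zero; producer surplus equals total surplus.
PS equals the full surplus area, 1060.9. Profit = 1060.9 = 1060.9.
Change in economic profit: 1060.9 − 0 = 1060.9.

π rises by 1060.9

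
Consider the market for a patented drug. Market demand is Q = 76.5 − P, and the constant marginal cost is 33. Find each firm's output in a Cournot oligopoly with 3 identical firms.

Inverting demand: P = 76.5 − Q.
Cournot with 3 identical firms: the symmetric best-response condition is 76.5 − 4q = 33. Each firm produces q = 10.875, total output Q = 32.625, price P = 43.875.

q_i = 10.875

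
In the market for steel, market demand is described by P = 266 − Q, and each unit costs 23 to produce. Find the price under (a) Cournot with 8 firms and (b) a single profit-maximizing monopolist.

Cournot: P = 50; Monopoly: P = 144.5

In a 8-firm Cournot equilibrium, symmetry and the first-order condition give q = (266 − 23)/(9) = 27. So Q = 216 and P = 50.
Monopoly sets MR = MC: 266 − 2Q = 23 ⇒ Q = 121.5, P = 266 − 121.5 = 144.5.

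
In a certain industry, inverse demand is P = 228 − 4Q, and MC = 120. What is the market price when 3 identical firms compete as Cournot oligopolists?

With 3 symmetric Cournot firms, each firm's FOC gives 228 − 16q = 120, so q = 6.75, Q = 3·6.75 = 20.25, and P = 147.

P = 147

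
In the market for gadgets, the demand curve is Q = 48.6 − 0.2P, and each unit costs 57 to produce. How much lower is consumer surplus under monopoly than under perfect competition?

Inverting demand: P = 243 − 5Q.
Perfect competition: P = MC = 57, so 243 − 5Q = 57 and Q = 37.2.
CS = ½·(243 − 57)·37.2 = 3459.6.
A monopolist chooses Q where MR = MC. MR = 243 − 10Q; setting this equal to 57 gives Q = 18.6 and P = 150.
CS = ½·(243 − 150)·18.6 = 864.9.
Change in consumer surplus: 864.9 − 3459.6 = −2594.7.

Consumer surplus falls by 2594.7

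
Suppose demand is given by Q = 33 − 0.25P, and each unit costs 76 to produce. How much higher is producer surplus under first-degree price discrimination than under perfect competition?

PS rises by 392

Inverting demand: P = 132 − 4Q.
Competitive firms price at marginal cost: P = 76, giving Q = 14.
PS = (76 − 76)·14 = 0.
With perfect price discrimination, output is the efficient level Q = 14 (where demand meets MC), but every buyer pays their willingness to pay: CS = 0 and PS = total surplus.
PS = ½·(132 − 76)·14 = 392.
Change in producer surplus: 392 − 0 = 392.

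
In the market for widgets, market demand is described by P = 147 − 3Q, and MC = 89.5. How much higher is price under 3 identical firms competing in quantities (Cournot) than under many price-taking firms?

P rises by 14.375

Under competition P = MC = 89.5, so Q = (147 − 89.5)/3 = 115/6.
In a 3-firm Cournot equilibrium, symmetry and the first-order condition give q = (147 − 89.5)/(12) = 115/24. So Q = 14.375 and P = 103.875.
Change in price: 103.875 − 89.5 = 14.375.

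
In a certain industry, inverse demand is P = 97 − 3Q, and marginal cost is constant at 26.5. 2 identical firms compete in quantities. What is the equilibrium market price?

With 2 symmetric Cournot firms, each firm's FOC gives 97 − 9q = 26.5, so q = 47/6, Q = 2·47/6 = 47/3, and P = 50.

P = 50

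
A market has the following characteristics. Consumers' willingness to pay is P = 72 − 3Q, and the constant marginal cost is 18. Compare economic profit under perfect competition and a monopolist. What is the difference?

π rises by 243

Under competition P = MC = 18, so Q = (72 − 18)/3 = 18.
Profit = (18 − 18)·18 = 0.
Monopoly sets MR = MC: 72 − 6Q = 18 ⇒ Q = 9, P = 72 − 3·9 = 45.
Profit = (45 − 18)·9 = 243.
Change in economic profit: 243 − 0 = 243.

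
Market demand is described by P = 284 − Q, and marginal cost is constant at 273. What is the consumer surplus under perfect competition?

Under competition P = MC = 273, so Q = (284 − 273)/1 = 11.
CS = ½·(284 − 273)·11 = 60.5.

CS = 60.5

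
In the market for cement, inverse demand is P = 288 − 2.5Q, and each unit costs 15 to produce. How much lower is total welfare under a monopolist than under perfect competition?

Under competition P = MC = 15, so Q = (288 − 15)/2.5 = 109.2.
CS = ½·(288 − 15)·109.2 = 14905.8; PS = (15 − 15)·109.2 = 0; TS = 14905.8.
The monopolist equates marginal revenue to marginal cost: 288 − 5Q = 15, so Q = 54.6. From demand, P = 151.5.
CS = ½·(288 − 151.5)·54.6 = 3726.45; PS = (151.5 − 15)·54.6 = 7452.9; TS = 11179.35.
Change in total welfare: 11179.35 − 14905.8 = −3726.45.

TS falls by 3726.45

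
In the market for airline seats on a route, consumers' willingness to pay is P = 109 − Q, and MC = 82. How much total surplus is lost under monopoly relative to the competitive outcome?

DWL = 91.125

Perfect competition: P = MC = 82, so 109 − Q = 82 and Q = 27.
Monopoly sets MR = MC: 109 − 2Q = 82 ⇒ Q = 13.5, P = 109 − 13.5 = 95.5.
DWL is the triangle between Q = 13.5 and Q = 27: ½·(27 − 13.5)·(95.5 − 82) = 91.125.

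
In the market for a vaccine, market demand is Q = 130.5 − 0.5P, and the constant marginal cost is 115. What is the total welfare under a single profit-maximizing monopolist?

Inverting demand: P = 261 − 2Q.
Monopoly sets MR = MC: 261 − 4Q = 115 ⇒ Q = 36.5, P = 261 − 2·36.5 = 188.
CS = ½·(261 − 188)·36.5 = 1332.25; PS = (188 − 115)·36.5 = 2664.5; TS = 3996.75.

TS = 3996.75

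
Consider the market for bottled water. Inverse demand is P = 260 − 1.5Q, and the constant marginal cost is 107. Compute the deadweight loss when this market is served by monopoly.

DWL = 1950.75

Perfect competition: P = MC = 107, so 260 − 1.5Q = 107 and Q = 102.
A monopolist chooses Q where MR = MC. MR = 260 − 3Q; setting this equal to 107 gives Q = 51 and P = 183.5.
DWL is the triangle between Q = 51 and Q = 102: ½·(102 − 51)·(183.5 − 107) = 1950.75.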